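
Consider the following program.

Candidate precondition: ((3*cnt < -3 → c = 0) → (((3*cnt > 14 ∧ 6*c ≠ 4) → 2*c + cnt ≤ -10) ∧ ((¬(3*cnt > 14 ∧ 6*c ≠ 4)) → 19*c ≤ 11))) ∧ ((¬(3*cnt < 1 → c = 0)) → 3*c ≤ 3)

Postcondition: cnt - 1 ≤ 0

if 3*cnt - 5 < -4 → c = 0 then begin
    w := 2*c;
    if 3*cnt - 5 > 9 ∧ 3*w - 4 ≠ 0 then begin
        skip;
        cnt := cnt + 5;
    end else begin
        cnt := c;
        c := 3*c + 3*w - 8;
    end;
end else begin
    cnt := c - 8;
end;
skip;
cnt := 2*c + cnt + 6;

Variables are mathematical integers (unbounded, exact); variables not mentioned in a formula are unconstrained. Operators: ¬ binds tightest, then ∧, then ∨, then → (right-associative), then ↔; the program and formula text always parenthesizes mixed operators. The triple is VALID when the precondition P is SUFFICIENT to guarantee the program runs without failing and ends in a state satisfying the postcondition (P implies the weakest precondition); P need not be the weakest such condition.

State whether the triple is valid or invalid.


Working backward. After the program, the postcondition cnt - 1 ≤ 0 must hold; in canonical form it is cnt ≤ 1.
Before cnt := 2*c + cnt + 6: 2*c + cnt ≤ -5
Before skip: 2*c + cnt ≤ -5
Then branch requires ((3*cnt > 14 ∧ 6*c ≠ 4) → 2*c + cnt ≤ -10) ∧ ((¬(3*cnt > 14 ∧ 6*c ≠ 4)) → 19*c ≤ 11); else branch requires 3*c ≤ 3.
Before the if: ((3*cnt < 1 → c = 0) → (((3*cnt > 14 ∧ 6*c ≠ 4) → 2*c + cnt ≤ -10) ∧ ((¬(3*cnt > 14 ∧ 6*c ≠ 4)) → 19*c ≤ 11))) ∧ ((¬(3*cnt < 1 → c = 0)) → 3*c ≤ 3)
The weakest precondition is ((3*cnt < 1 → c = 0) → (((3*cnt > 14 ∧ 6*c ≠ 4) → 2*c + cnt ≤ -10) ∧ ((¬(3*cnt > 14 ∧ 6*c ≠ 4)) → 19*c ≤ 11))) ∧ ((¬(3*cnt < 1 → c = 0)) → 3*c ≤ 3).
Check whether ((3*cnt < -3 → c = 0) → (((3*cnt > 14 ∧ 6*c ≠ 4) → 2*c + cnt ≤ -10) ∧ ((¬(3*cnt > 14 ∧ 6*c ≠ 4)) → 19*c ≤ 11))) ∧ ((¬(3*cnt < 1 → c = 0)) → 3*c ≤ 3) implies it.
Every state satisfying the precondition satisfies the weakest precondition: the implication holds.
Answer: valid


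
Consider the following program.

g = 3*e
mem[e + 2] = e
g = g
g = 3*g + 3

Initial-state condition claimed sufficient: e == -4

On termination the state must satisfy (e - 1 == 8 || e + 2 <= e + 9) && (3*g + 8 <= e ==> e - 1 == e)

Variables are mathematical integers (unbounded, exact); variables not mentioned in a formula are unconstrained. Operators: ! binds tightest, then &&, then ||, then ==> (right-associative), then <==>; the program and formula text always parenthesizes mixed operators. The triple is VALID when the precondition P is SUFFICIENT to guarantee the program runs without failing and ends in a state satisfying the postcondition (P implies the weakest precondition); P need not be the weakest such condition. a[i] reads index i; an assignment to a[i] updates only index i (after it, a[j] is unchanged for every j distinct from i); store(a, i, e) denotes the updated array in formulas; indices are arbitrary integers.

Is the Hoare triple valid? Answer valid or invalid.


Working backward. After the program, the postcondition (e - 1 == 8 || e + 2 <= e + 9) && (3*g + 8 <= e ==> e - 1 == e) must hold; in canonical form it is !(3*g <= e - 8).
Before g := 3*g + 3: !(9*g <= e - 17)
Before g := g: !(9*g <= e - 17)
Before mem[e + 2] := e: !(9*g <= e - 17)
Before g := 3*e: !(26*e <= -17)
The weakest precondition is !(26*e <= -17).
Check whether e == -4 implies it.
Countermodel: at the initial state e = -4, the precondition holds but the weakest precondition fails.
Answer: invalid


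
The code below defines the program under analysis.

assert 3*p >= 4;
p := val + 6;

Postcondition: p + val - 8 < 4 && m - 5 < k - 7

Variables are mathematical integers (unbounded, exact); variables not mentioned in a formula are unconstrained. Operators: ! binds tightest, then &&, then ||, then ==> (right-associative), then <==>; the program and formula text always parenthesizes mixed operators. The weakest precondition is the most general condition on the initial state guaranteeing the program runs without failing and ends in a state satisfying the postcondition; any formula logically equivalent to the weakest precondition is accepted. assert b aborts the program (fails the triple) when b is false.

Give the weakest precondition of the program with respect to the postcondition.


Working backward. After the program, the postcondition p + val - 8 < 4 && m - 5 < k - 7 must hold; in canonical form it is p + val < 12 && m < k - 2.
Before p := val + 6: 2*val < 6 && m < k - 2
Before assert 3*p >= 4: 3*p >= 4 && 2*val < 6 && m < k - 2
Answer: WP = 3*p >= 4 && 2*val < 6 && m < k - 2


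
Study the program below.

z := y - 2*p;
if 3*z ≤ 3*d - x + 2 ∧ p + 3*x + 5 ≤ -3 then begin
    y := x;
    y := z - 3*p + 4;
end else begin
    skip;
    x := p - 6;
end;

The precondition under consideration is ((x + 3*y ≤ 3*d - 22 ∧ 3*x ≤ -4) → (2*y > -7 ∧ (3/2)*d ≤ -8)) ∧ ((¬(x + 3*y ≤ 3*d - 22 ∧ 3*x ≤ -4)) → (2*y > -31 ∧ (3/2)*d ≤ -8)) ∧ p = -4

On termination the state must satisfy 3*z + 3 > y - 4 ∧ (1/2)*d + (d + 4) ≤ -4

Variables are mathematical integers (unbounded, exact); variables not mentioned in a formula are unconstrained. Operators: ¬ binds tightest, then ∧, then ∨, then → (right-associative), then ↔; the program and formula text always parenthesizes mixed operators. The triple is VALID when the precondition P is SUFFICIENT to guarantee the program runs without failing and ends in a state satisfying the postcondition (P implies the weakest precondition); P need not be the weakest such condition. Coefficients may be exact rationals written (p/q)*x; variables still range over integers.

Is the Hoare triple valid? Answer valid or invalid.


Working backward. After the program, the postcondition 3*z + 3 > y - 4 ∧ (1/2)*d + (d + 4) ≤ -4 must hold; in canonical form it is 3*z > y - 7 ∧ (3/2)*d ≤ -8.
Then branch requires 3*p + 2*z > -3 ∧ (3/2)*d ≤ -8; else branch requires 3*z > y - 7 ∧ (3/2)*d ≤ -8.
Before the if: ((x + 3*z ≤ 3*d + 2 ∧ p + 3*x ≤ -8) → (3*p + 2*z > -3 ∧ (3/2)*d ≤ -8)) ∧ ((¬(x + 3*z ≤ 3*d + 2 ∧ p + 3*x ≤ -8)) → (3*z > y - 7 ∧ (3/2)*d ≤ -8))
Before z := y - 2*p: ((x + 3*y ≤ 3*d + 6*p + 2 ∧ p + 3*x ≤ -8) → (2*y > p - 3 ∧ (3/2)*d ≤ -8)) ∧ ((¬(x + 3*y ≤ 3*d + 6*p + 2 ∧ p + 3*x ≤ -8)) → (2*y > 6*p - 7 ∧ (3/2)*d ≤ -8))
The weakest precondition is ((x + 3*y ≤ 3*d + 6*p + 2 ∧ p + 3*x ≤ -8) → (2*y > p - 3 ∧ (3/2)*d ≤ -8)) ∧ ((¬(x + 3*y ≤ 3*d + 6*p + 2 ∧ p + 3*x ≤ -8)) → (2*y > 6*p - 7 ∧ (3/2)*d ≤ -8)).
Check whether ((x + 3*y ≤ 3*d - 22 ∧ 3*x ≤ -4) → (2*y > -7 ∧ (3/2)*d ≤ -8)) ∧ ((¬(x + 3*y ≤ 3*d - 22 ∧ 3*x ≤ -4)) → (2*y > -31 ∧ (3/2)*d ≤ -8)) ∧ p = -4 implies it.
Every state satisfying the precondition satisfies the weakest precondition: the implication holds.
Answer: valid


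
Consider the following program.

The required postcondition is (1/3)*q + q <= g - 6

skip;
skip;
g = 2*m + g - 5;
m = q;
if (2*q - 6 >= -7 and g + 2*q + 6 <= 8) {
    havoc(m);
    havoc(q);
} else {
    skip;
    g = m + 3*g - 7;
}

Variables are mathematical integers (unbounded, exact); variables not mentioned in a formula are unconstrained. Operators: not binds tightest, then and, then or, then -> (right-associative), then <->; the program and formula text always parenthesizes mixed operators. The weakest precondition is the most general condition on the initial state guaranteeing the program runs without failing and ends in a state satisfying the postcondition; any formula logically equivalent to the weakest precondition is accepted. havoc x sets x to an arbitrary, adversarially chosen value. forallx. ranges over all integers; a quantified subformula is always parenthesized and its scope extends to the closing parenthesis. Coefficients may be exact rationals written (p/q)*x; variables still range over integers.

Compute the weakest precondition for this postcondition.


Working backward. After the program, the postcondition (1/3)*q + q <= g - 6 must hold; in canonical form it is (4/3)*q <= g - 6.
Then branch requires forall q_1. (4/3)*q_1 <= g - 6; else branch requires (4/3)*q <= 3*g + m - 13.
Before the if: ((2*q >= -1 and g + 2*q <= 2) -> (forall q_1. (4/3)*q_1 <= g - 6)) and ((not (2*q >= -1 and g + 2*q <= 2)) -> (4/3)*q <= 3*g + m - 13)
Before m := q: ((2*q >= -1 and g + 2*q <= 2) -> (forall q_1. (4/3)*q_1 <= g - 6)) and ((not (2*q >= -1 and g + 2*q <= 2)) -> (1/3)*q <= 3*g - 13)
Before g := 2*m + g - 5: ((2*q >= -1 and g + 2*m + 2*q <= 7) -> (forall q_1. (4/3)*q_1 <= g + 2*m - 11)) and ((not (2*q >= -1 and g + 2*m + 2*q <= 7)) -> (1/3)*q <= 3*g + 6*m - 28)
Before skip: ((2*q >= -1 and g + 2*m + 2*q <= 7) -> (forall q_1. (4/3)*q_1 <= g + 2*m - 11)) and ((not (2*q >= -1 and g + 2*m + 2*q <= 7)) -> (1/3)*q <= 3*g + 6*m - 28)
Before skip: ((2*q >= -1 and g + 2*m + 2*q <= 7) -> (forall q_1. (4/3)*q_1 <= g + 2*m - 11)) and ((not (2*q >= -1 and g + 2*m + 2*q <= 7)) -> (1/3)*q <= 3*g + 6*m - 28)
Answer: WP = ((2*q >= -1 and g + 2*m + 2*q <= 7) -> (forall q_1. (4/3)*q_1 <= g + 2*m - 11)) and ((not (2*q >= -1 and g + 2*m + 2*q <= 7)) -> (1/3)*q <= 3*g + 6*m - 28)


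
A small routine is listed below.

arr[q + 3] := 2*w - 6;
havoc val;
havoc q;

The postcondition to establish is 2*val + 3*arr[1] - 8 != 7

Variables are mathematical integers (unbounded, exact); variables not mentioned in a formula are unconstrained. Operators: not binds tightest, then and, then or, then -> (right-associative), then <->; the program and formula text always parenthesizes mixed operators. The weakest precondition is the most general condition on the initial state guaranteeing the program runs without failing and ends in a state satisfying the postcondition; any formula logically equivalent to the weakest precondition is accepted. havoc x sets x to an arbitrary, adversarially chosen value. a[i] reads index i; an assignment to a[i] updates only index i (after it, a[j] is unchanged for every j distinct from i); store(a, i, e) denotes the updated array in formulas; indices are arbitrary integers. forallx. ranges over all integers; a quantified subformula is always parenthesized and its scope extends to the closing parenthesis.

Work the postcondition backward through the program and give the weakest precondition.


Working backward. After the program, the postcondition 2*val + 3*arr[1] - 8 != 7 must hold; in canonical form it is 3*arr[1] + 2*val != 15.
Before havoc q: 3*arr[1] + 2*val != 15
Before havoc val: forall val_1. 3*arr[1] + 2*val_1 != 15
Before arr[q + 3] := 2*w - 6: forall val_1. 3*store(arr, q + 3, 2*w - 6)[1] + 2*val_1 != 15
Answer: WP = forall val_1. 3*store(arr, q + 3, 2*w - 6)[1] + 2*val_1 != 15


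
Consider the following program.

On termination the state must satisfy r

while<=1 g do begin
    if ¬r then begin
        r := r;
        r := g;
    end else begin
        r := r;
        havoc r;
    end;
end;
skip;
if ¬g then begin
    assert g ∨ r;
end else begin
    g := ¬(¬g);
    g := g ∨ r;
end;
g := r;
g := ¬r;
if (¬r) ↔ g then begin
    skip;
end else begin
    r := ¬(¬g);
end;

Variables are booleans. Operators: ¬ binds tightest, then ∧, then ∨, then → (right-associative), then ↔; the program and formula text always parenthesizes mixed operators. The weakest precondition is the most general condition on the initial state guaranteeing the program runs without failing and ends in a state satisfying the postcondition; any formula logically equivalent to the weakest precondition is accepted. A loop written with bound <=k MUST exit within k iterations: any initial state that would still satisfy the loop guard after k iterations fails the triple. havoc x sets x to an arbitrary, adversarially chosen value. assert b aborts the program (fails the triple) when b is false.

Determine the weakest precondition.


Working backward. After the program, r must hold.
Then branch requires r; else branch requires g.
Before the if: (((¬r) ↔ g) → r) ∧ ((¬((¬r) ↔ g)) → g)
Before g := ¬r: r
Before g := r: r
Then branch requires (g ∨ r) ∧ r; else branch requires r.
Before the if: ((¬g) → ((g ∨ r) ∧ r)) ∧ (g → r)
Before skip: ((¬g) → ((g ∨ r) ∧ r)) ∧ (g → r)
Before the loop (bound <=1), unroll the exhaustion recursion (WP_0 = exit-now case; WP_j = one more guarded iteration, up to j = 1):
  WP_0: (¬g) ∧ ((¬g) → ((g ∨ r) ∧ r)) ∧ (g → r)
  WP_1: (g → (((¬r) → ((¬g) ∧ ((¬g) → g))) ∧ (¬r))) ∧ ((¬g) → (((¬g) → ((g ∨ r) ∧ r)) ∧ (g → r)))
So before the loop: (g → (((¬r) → ((¬g) ∧ ((¬g) → g))) ∧ (¬r))) ∧ ((¬g) → (((¬g) → ((g ∨ r) ∧ r)) ∧ (g → r)))
Answer: WP = (g → (((¬r) → ((¬g) ∧ ((¬g) → g))) ∧ (¬r))) ∧ ((¬g) → (((¬g) → ((g ∨ r) ∧ r)) ∧ (g → r)))


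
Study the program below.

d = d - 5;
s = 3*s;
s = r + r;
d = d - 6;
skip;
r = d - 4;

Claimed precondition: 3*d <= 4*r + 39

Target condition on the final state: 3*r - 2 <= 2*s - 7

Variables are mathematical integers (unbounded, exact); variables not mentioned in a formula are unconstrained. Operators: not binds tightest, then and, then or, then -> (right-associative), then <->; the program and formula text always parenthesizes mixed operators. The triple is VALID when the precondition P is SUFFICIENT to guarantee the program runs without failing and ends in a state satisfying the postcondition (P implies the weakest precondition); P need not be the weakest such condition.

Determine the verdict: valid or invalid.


Working backward. After the program, the postcondition 3*r - 2 <= 2*s - 7 must hold; in canonical form it is 3*r <= 2*s - 5.
Before r := d - 4: 3*d <= 2*s + 7
Before skip: 3*d <= 2*s + 7
Before d := d - 6: 3*d <= 2*s + 25
Before s := r + r: 3*d <= 4*r + 25
Before s := 3*s: 3*d <= 4*r + 25
Before d := d - 5: 3*d <= 4*r + 40
The weakest precondition is 3*d <= 4*r + 40.
Check whether 3*d <= 4*r + 39 implies it.
Every state satisfying the precondition satisfies the weakest precondition: the implication holds.
Answer: valid


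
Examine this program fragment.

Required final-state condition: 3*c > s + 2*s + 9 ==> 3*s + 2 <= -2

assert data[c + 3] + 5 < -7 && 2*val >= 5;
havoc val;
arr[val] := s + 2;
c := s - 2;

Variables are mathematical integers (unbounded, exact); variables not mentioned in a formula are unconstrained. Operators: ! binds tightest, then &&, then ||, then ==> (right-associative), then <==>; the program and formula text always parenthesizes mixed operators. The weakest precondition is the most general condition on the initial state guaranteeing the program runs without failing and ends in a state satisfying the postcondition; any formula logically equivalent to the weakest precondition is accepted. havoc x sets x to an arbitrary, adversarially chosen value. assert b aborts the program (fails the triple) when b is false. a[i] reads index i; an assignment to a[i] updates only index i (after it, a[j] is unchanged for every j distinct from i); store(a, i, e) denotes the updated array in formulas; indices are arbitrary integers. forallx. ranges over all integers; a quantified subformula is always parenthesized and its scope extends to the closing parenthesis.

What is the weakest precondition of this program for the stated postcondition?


Working backward. After the program, the postcondition 3*c > s + 2*s + 9 ==> 3*s + 2 <= -2 must hold; in canonical form it is 3*c > 3*s + 9 ==> 3*s <= -4.
Before c := s - 2: true
Before arr[val] := s + 2: true
Before havoc val: true
Before assert data[c + 3] + 5 < -7 && 2*val >= 5: data[c + 3] < -12 && 2*val >= 5
Answer: WP = data[c + 3] < -12 && 2*val >= 5


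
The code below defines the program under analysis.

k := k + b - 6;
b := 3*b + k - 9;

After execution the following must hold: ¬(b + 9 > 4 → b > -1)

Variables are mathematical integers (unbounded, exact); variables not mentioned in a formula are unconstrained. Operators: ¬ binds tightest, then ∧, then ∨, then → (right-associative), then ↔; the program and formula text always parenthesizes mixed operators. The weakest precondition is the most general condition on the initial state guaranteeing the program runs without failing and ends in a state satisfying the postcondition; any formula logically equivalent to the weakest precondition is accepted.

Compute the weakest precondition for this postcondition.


Working backward. After the program, the postcondition ¬(b + 9 > 4 → b > -1) must hold; in canonical form it is ¬(b > -5 → b > -1).
Before b := 3*b + k - 9: ¬(3*b + k > 4 → 3*b + k > 8)
Before k := k + b - 6: ¬(4*b + k > 10 → 4*b + k > 14)
Answer: WP = ¬(4*b + k > 10 → 4*b + k > 14)


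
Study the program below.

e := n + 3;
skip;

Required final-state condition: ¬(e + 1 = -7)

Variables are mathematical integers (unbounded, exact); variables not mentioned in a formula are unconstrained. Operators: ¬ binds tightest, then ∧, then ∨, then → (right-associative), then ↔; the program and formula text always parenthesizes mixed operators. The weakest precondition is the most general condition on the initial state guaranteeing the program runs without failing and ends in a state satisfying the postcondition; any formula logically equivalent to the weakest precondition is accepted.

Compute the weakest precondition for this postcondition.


Working backward. After the program, the postcondition ¬(e + 1 = -7) must hold; in canonical form it is ¬(e = -8).
Before skip: ¬(e = -8)
Before e := n + 3: ¬(n = -11)
Answer: WP = ¬(n = -11)


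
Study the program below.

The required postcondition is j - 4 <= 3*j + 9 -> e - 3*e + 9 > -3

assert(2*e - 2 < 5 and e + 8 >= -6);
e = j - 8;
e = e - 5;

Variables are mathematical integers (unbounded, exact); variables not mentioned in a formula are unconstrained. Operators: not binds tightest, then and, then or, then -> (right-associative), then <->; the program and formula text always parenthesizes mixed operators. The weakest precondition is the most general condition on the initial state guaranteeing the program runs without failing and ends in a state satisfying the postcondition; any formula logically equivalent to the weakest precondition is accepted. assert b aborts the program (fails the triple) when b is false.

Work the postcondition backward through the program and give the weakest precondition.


Working backward. After the program, the postcondition j - 4 <= 3*j + 9 -> e - 3*e + 9 > -3 must hold; in canonical form it is 2*j >= -13 -> 2*e < 12.
Before e := e - 5: 2*j >= -13 -> 2*e < 22
Before e := j - 8: 2*j >= -13 -> 2*j < 38
Before assert 2*e - 2 < 5 and e + 8 >= -6: 2*e < 7 and e >= -14 and (2*j >= -13 -> 2*j < 38)
Answer: WP = 2*e < 7 and e >= -14 and (2*j >= -13 -> 2*j < 38)


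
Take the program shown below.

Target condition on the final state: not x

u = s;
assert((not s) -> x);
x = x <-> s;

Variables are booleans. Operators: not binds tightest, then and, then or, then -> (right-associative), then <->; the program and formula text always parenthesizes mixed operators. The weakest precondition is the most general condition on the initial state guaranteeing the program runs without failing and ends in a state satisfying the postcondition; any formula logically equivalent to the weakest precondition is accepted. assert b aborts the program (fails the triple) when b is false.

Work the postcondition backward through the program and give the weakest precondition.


Working backward. After the program, not x must hold.
Before x := x <-> s: not (x <-> s)
Before assert (not s) -> x: ((not s) -> x) and (not (x <-> s))
Before u := s: ((not s) -> x) and (not (x <-> s))
Answer: WP = ((not s) -> x) and (not (x <-> s))


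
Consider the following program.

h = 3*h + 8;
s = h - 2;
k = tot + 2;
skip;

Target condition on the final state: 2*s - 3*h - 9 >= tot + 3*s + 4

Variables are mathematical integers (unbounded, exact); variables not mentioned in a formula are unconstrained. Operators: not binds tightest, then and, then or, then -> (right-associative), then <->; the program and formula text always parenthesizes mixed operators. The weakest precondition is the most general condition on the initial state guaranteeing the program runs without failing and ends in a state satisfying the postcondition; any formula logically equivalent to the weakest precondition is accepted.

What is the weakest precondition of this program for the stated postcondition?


Working backward. After the program, the postcondition 2*s - 3*h - 9 >= tot + 3*s + 4 must hold; in canonical form it is 3*h + s + tot <= -13.
Before skip: 3*h + s + tot <= -13
Before k := tot + 2: 3*h + s + tot <= -13
Before s := h - 2: 4*h + tot <= -11
Before h := 3*h + 8: 12*h + tot <= -43
Answer: WP = 12*h + tot <= -43


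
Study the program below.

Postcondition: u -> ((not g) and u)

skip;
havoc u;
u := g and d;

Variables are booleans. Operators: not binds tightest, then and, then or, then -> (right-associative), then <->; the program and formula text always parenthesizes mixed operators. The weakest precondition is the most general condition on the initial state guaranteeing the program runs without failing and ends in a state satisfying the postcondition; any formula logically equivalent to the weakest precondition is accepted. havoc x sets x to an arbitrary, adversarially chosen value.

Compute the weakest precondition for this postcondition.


Working backward. After the program, u -> ((not g) and u) must hold.
Before u := g and d: not (g and d)
Before havoc u: not (g and d)
Before skip: not (g and d)
Answer: WP = not (g and d)


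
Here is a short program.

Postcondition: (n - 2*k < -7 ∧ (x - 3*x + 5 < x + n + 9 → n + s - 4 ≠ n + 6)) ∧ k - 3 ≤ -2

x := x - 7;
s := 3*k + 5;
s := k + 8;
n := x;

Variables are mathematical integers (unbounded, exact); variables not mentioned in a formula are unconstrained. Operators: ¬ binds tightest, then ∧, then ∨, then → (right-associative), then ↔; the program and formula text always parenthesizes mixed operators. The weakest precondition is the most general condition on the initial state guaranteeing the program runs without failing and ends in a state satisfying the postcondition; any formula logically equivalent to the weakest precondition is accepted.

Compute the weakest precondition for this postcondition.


Working backward. After the program, the postcondition (n - 2*k < -7 ∧ (x - 3*x + 5 < x + n + 9 → n + s - 4 ≠ n + 6)) ∧ k - 3 ≤ -2 must hold; in canonical form it is n < 2*k - 7 ∧ (n + 3*x > -4 → s ≠ 10) ∧ k ≤ 1.
Before n := x: x < 2*k - 7 ∧ (4*x > -4 → s ≠ 10) ∧ k ≤ 1
Before s := k + 8: x < 2*k - 7 ∧ (4*x > -4 → k ≠ 2) ∧ k ≤ 1
Before s := 3*k + 5: x < 2*k - 7 ∧ (4*x > -4 → k ≠ 2) ∧ k ≤ 1
Before x := x - 7: x < 2*k ∧ (4*x > 24 → k ≠ 2) ∧ k ≤ 1
Answer: WP = x < 2*k ∧ (4*x > 24 → k ≠ 2) ∧ k ≤ 1


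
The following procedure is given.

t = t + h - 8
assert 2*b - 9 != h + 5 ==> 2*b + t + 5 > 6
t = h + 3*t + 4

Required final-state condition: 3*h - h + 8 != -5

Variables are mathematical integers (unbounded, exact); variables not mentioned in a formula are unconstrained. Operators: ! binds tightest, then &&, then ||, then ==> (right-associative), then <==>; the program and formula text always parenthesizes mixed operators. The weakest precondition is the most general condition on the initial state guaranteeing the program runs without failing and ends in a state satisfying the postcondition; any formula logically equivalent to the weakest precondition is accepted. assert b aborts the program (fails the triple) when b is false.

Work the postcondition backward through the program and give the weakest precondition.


Working backward. After the program, the postcondition 3*h - h + 8 != -5 must hold; in canonical form it is 2*h != -13.
Before t := h + 3*t + 4: 2*h != -13
Before assert 2*b - 9 != h + 5 ==> 2*b + t + 5 > 6: (2*b != h + 14 ==> 2*b + t > 1) && 2*h != -13
Before t := t + h - 8: (2*b != h + 14 ==> 2*b + h + t > 9) && 2*h != -13
Answer: WP = (2*b != h + 14 ==> 2*b + h + t > 9) && 2*h != -13


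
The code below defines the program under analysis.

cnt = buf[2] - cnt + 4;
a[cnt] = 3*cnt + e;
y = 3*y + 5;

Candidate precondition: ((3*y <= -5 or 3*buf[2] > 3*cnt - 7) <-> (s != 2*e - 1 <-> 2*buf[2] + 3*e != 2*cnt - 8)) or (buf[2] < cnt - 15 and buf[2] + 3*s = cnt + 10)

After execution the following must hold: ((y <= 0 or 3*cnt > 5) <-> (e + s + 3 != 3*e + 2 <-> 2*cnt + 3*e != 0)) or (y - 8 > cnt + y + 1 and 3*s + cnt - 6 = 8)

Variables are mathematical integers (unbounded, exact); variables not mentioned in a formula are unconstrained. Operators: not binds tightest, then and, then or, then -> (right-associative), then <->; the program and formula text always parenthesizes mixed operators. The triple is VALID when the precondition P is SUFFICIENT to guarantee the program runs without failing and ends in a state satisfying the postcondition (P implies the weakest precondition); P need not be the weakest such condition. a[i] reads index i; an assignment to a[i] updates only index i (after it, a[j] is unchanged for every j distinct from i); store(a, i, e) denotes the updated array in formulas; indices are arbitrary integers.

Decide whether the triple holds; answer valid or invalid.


Working backward. After the program, the postcondition ((y <= 0 or 3*cnt > 5) <-> (e + s + 3 != 3*e + 2 <-> 2*cnt + 3*e != 0)) or (y - 8 > cnt + y + 1 and 3*s + cnt - 6 = 8) must hold; in canonical form it is ((y <= 0 or 3*cnt > 5) <-> (s != 2*e - 1 <-> 2*cnt + 3*e != 0)) or (cnt < -9 and cnt + 3*s = 14).
Before y := 3*y + 5: ((3*y <= -5 or 3*cnt > 5) <-> (s != 2*e - 1 <-> 2*cnt + 3*e != 0)) or (cnt < -9 and cnt + 3*s = 14)
Before a[cnt] := 3*cnt + e: ((3*y <= -5 or 3*cnt > 5) <-> (s != 2*e - 1 <-> 2*cnt + 3*e != 0)) or (cnt < -9 and cnt + 3*s = 14)
Before cnt := buf[2] - cnt + 4: ((3*y <= -5 or 3*buf[2] > 3*cnt - 7) <-> (s != 2*e - 1 <-> 2*buf[2] + 3*e != 2*cnt - 8)) or (buf[2] < cnt - 13 and buf[2] + 3*s = cnt + 10)
The weakest precondition is ((3*y <= -5 or 3*buf[2] > 3*cnt - 7) <-> (s != 2*e - 1 <-> 2*buf[2] + 3*e != 2*cnt - 8)) or (buf[2] < cnt - 13 and buf[2] + 3*s = cnt + 10).
Check whether ((3*y <= -5 or 3*buf[2] > 3*cnt - 7) <-> (s != 2*e - 1 <-> 2*buf[2] + 3*e != 2*cnt - 8)) or (buf[2] < cnt - 15 and buf[2] + 3*s = cnt + 10) implies it.
Every state satisfying the precondition satisfies the weakest precondition: the implication holds.
Answer: valid


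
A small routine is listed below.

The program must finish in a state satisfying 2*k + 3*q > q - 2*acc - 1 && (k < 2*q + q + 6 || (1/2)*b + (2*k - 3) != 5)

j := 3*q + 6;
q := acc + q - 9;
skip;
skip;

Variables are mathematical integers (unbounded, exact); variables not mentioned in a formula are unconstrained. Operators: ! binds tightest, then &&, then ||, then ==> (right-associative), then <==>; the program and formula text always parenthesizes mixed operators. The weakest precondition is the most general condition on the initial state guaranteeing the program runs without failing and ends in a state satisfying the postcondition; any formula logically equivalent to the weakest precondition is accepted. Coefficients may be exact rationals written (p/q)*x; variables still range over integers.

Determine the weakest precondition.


Working backward. After the program, the postcondition 2*k + 3*q > q - 2*acc - 1 && (k < 2*q + q + 6 || (1/2)*b + (2*k - 3) != 5) must hold; in canonical form it is 2*acc + 2*k + 2*q > -1 && (k < 3*q + 6 || (1/2)*b + 2*k != 8).
Before skip: 2*acc + 2*k + 2*q > -1 && (k < 3*q + 6 || (1/2)*b + 2*k != 8)
Before skip: 2*acc + 2*k + 2*q > -1 && (k < 3*q + 6 || (1/2)*b + 2*k != 8)
Before q := acc + q - 9: 4*acc + 2*k + 2*q > 17 && (k < 3*acc + 3*q - 21 || (1/2)*b + 2*k != 8)
Before j := 3*q + 6: 4*acc + 2*k + 2*q > 17 && (k < 3*acc + 3*q - 21 || (1/2)*b + 2*k != 8)
Answer: WP = 4*acc + 2*k + 2*q > 17 && (k < 3*acc + 3*q - 21 || (1/2)*b + 2*k != 8)


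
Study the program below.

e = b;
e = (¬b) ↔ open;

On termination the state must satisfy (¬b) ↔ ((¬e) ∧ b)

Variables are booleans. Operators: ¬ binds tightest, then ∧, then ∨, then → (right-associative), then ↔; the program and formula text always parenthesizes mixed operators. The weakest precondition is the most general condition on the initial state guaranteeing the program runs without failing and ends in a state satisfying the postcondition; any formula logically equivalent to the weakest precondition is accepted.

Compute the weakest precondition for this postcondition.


Working backward. After the program, (¬b) ↔ ((¬e) ∧ b) must hold.
Before e := (¬b) ↔ open: (¬b) ↔ ((¬((¬b) ↔ open)) ∧ b)
Before e := b: (¬b) ↔ ((¬((¬b) ↔ open)) ∧ b)
Answer: WP = (¬b) ↔ ((¬((¬b) ↔ open)) ∧ b)


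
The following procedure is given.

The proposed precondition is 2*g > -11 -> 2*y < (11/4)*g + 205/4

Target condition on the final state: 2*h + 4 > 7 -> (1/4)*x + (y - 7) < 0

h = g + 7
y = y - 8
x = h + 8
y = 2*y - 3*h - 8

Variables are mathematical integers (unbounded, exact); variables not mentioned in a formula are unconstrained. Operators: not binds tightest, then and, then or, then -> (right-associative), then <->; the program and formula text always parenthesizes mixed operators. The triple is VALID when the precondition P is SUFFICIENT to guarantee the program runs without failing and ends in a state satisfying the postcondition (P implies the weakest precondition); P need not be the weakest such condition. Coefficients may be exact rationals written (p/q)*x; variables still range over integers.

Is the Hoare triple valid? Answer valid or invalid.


Working backward. After the program, the postcondition 2*h + 4 > 7 -> (1/4)*x + (y - 7) < 0 must hold; in canonical form it is 2*h > 3 -> (1/4)*x + y < 7.
Before y := 2*y - 3*h - 8: 2*h > 3 -> (1/4)*x + 2*y < 3*h + 15
Before x := h + 8: 2*h > 3 -> 2*y < (11/4)*h + 13
Before y := y - 8: 2*h > 3 -> 2*y < (11/4)*h + 29
Before h := g + 7: 2*g > -11 -> 2*y < (11/4)*g + 193/4
The weakest precondition is 2*g > -11 -> 2*y < (11/4)*g + 193/4.
Check whether 2*g > -11 -> 2*y < (11/4)*g + 205/4 implies it.
Countermodel: at the initial state g = -3, y = 20, the precondition holds but the weakest precondition fails.
Answer: invalid


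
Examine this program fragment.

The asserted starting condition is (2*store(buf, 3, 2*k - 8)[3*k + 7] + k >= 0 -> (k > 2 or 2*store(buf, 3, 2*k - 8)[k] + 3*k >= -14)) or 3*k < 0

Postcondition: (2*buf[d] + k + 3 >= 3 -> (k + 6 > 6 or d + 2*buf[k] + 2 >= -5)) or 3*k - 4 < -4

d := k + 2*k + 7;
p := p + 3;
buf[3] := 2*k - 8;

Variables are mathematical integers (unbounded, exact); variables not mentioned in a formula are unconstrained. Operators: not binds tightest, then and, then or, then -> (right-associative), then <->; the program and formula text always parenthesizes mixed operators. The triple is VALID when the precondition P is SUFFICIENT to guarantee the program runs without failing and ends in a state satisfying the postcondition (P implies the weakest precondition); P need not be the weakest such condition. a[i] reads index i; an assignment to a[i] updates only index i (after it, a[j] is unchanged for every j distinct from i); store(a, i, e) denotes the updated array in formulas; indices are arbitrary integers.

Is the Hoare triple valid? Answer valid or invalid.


Working backward. After the program, the postcondition (2*buf[d] + k + 3 >= 3 -> (k + 6 > 6 or d + 2*buf[k] + 2 >= -5)) or 3*k - 4 < -4 must hold; in canonical form it is (2*buf[d] + k >= 0 -> (k > 0 or 2*buf[k] + d >= -7)) or 3*k < 0.
Before buf[3] := 2*k - 8: (2*store(buf, 3, 2*k - 8)[d] + k >= 0 -> (k > 0 or 2*store(buf, 3, 2*k - 8)[k] + d >= -7)) or 3*k < 0
Before p := p + 3: (2*store(buf, 3, 2*k - 8)[d] + k >= 0 -> (k > 0 or 2*store(buf, 3, 2*k - 8)[k] + d >= -7)) or 3*k < 0
Before d := k + 2*k + 7: (2*store(buf, 3, 2*k - 8)[3*k + 7] + k >= 0 -> (k > 0 or 2*store(buf, 3, 2*k - 8)[k] + 3*k >= -14)) or 3*k < 0
The weakest precondition is (2*store(buf, 3, 2*k - 8)[3*k + 7] + k >= 0 -> (k > 0 or 2*store(buf, 3, 2*k - 8)[k] + 3*k >= -14)) or 3*k < 0.
Check whether (2*store(buf, 3, 2*k - 8)[3*k + 7] + k >= 0 -> (k > 2 or 2*store(buf, 3, 2*k - 8)[k] + 3*k >= -14)) or 3*k < 0 implies it.
Every state satisfying the precondition satisfies the weakest precondition: the implication holds.
Answer: valid


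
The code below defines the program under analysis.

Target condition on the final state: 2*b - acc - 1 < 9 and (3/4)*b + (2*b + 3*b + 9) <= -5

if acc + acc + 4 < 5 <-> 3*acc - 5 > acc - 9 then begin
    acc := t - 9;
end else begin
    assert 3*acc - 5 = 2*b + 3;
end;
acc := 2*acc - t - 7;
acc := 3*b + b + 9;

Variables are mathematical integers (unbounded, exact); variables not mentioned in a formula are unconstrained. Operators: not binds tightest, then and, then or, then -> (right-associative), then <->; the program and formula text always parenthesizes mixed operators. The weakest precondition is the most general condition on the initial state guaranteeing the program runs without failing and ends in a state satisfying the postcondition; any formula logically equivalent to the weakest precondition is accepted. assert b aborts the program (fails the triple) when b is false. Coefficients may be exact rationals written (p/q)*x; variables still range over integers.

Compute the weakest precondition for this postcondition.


Working backward. After the program, the postcondition 2*b - acc - 1 < 9 and (3/4)*b + (2*b + 3*b + 9) <= -5 must hold; in canonical form it is 2*b < acc + 10 and (23/4)*b <= -14.
Before acc := 3*b + b + 9: 2*b > -19 and (23/4)*b <= -14
Before acc := 2*acc - t - 7: 2*b > -19 and (23/4)*b <= -14
Then branch requires 2*b > -19 and (23/4)*b <= -14; else branch requires 3*acc = 2*b + 8 and 2*b > -19 and (23/4)*b <= -14.
Before the if: ((2*acc < 1 <-> 2*acc > -4) -> (2*b > -19 and (23/4)*b <= -14)) and ((not (2*acc < 1 <-> 2*acc > -4)) -> (3*acc = 2*b + 8 and 2*b > -19 and (23/4)*b <= -14))
Answer: WP = ((2*acc < 1 <-> 2*acc > -4) -> (2*b > -19 and (23/4)*b <= -14)) and ((not (2*acc < 1 <-> 2*acc > -4)) -> (3*acc = 2*b + 8 and 2*b > -19 and (23/4)*b <= -14))


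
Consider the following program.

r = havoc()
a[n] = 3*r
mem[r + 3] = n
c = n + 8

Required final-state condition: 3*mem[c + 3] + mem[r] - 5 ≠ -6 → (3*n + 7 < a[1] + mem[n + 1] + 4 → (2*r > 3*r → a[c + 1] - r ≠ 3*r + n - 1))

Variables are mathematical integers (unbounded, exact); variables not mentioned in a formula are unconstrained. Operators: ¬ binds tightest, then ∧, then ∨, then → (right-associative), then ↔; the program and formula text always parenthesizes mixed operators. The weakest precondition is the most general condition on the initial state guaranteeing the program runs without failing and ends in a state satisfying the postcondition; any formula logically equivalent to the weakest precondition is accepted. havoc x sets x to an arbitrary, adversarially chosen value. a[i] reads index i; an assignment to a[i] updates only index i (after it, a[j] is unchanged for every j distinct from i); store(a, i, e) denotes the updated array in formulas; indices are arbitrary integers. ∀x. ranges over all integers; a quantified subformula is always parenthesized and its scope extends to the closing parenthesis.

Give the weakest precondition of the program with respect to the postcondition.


Working backward. After the program, the postcondition 3*mem[c + 3] + mem[r] - 5 ≠ -6 → (3*n + 7 < a[1] + mem[n + 1] + 4 → (2*r > 3*r → a[c + 1] - r ≠ 3*r + n - 1)) must hold; in canonical form it is 3*mem[c + 3] + mem[r] ≠ -1 → (3*n < a[1] + mem[n + 1] - 3 → (r < 0 → a[c + 1] ≠ n + 4*r - 1)).
Before c := n + 8: 3*mem[n + 11] + mem[r] ≠ -1 → (3*n < a[1] + mem[n + 1] - 3 → (r < 0 → a[n + 9] ≠ n + 4*r - 1))
Before mem[r + 3] := n: 3*store(mem, r + 3, n)[n + 11] + store(mem, r + 3, n)[r] ≠ -1 → (3*n < a[1] + store(mem, r + 3, n)[n + 1] - 3 → (r < 0 → a[n + 9] ≠ n + 4*r - 1))
Before a[n] := 3*r: 3*store(mem, r + 3, n)[n + 11] + store(mem, r + 3, n)[r] ≠ -1 → (3*n < store(a, n, 3*r)[1] + store(mem, r + 3, n)[n + 1] - 3 → (r < 0 → store(a, n, 3*r)[n + 9] ≠ n + 4*r - 1))
Before havoc r: ∀r_1. (3*store(mem, r_1 + 3, n)[n + 11] + store(mem, r_1 + 3, n)[r_1] ≠ -1 → (3*n < store(a, n, 3*r_1)[1] + store(mem, r_1 + 3, n)[n + 1] - 3 → (r_1 < 0 → store(a, n, 3*r_1)[n + 9] ≠ n + 4*r_1 - 1)))
Answer: WP = ∀r_1. (3*store(mem, r_1 + 3, n)[n + 11] + store(mem, r_1 + 3, n)[r_1] ≠ -1 → (3*n < store(a, n, 3*r_1)[1] + store(mem, r_1 + 3, n)[n + 1] - 3 → (r_1 < 0 → store(a, n, 3*r_1)[n + 9] ≠ n + 4*r_1 - 1)))


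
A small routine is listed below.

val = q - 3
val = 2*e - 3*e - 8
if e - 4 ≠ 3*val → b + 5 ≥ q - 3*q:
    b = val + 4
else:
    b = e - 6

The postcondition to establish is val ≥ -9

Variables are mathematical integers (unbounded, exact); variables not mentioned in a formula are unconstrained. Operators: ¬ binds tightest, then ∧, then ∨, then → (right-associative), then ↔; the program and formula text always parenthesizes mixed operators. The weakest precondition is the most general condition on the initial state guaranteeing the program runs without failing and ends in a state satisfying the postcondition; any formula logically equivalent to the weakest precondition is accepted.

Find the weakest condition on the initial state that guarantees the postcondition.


Working backward. After the program, val ≥ -9 must hold.
Then branch requires val ≥ -9; else branch requires val ≥ -9.
Before the if: ((e ≠ 3*val + 4 → b + 2*q ≥ -5) → val ≥ -9) ∧ ((¬(e ≠ 3*val + 4 → b + 2*q ≥ -5)) → val ≥ -9)
Before val := 2*e - 3*e - 8: ((4*e ≠ -20 → b + 2*q ≥ -5) → e ≤ 1) ∧ ((¬(4*e ≠ -20 → b + 2*q ≥ -5)) → e ≤ 1)
Before val := q - 3: ((4*e ≠ -20 → b + 2*q ≥ -5) → e ≤ 1) ∧ ((¬(4*e ≠ -20 → b + 2*q ≥ -5)) → e ≤ 1)
Answer: WP = ((4*e ≠ -20 → b + 2*q ≥ -5) → e ≤ 1) ∧ ((¬(4*e ≠ -20 → b + 2*q ≥ -5)) → e ≤ 1)


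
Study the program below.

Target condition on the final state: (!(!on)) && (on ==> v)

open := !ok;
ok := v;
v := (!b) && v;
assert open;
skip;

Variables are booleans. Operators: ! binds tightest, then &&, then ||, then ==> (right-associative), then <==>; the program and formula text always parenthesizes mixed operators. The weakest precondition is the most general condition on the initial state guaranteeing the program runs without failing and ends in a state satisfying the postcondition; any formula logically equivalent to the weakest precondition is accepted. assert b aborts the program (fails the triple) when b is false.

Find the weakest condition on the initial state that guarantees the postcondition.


Working backward. After the program, the postcondition (!(!on)) && (on ==> v) must hold; in canonical form it is on && (on ==> v).
Before skip: on && (on ==> v)
Before assert open: open && on && (on ==> v)
Before v := (!b) && v: open && on && (on ==> ((!b) && v))
Before ok := v: open && on && (on ==> ((!b) && v))
Before open := !ok: (!ok) && on && (on ==> ((!b) && v))
Answer: WP = (!ok) && on && (on ==> ((!b) && v))


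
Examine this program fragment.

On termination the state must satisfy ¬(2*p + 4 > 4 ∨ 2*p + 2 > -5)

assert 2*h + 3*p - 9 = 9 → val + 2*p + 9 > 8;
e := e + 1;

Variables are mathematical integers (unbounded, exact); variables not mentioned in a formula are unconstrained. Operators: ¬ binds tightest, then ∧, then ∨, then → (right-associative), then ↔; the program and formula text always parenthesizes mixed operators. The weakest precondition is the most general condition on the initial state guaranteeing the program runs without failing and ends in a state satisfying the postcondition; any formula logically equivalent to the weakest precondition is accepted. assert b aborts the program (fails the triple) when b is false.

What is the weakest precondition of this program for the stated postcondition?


Working backward. After the program, the postcondition ¬(2*p + 4 > 4 ∨ 2*p + 2 > -5) must hold; in canonical form it is ¬(2*p > 0 ∨ 2*p > -7).
Before e := e + 1: ¬(2*p > 0 ∨ 2*p > -7)
Before assert 2*h + 3*p - 9 = 9 → val + 2*p + 9 > 8: (2*h + 3*p = 18 → 2*p + val > -1) ∧ (¬(2*p > 0 ∨ 2*p > -7))
Answer: WP = (2*h + 3*p = 18 → 2*p + val > -1) ∧ (¬(2*p > 0 ∨ 2*p > -7))
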